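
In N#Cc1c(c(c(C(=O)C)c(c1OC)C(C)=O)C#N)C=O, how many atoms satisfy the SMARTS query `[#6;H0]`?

10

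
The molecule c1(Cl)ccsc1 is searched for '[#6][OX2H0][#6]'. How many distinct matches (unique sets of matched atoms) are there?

0

[#6][OX2H0][#6] is the SMARTS for an ether: an aliphatic oxygen bridging two carbons with no H on the oxygen.
No fragment in the molecule satisfies every constraint, giving 0 matches.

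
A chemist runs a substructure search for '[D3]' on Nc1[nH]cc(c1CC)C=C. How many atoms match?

3

The query [D3] means: atom with exactly three heavy-atom neighbours.
Check the 10 heavy atoms by environment: 1× n (aromatic, D2) → no; 1× c (aromatic, D2) → no; 3× c (aromatic, D3) → match; 2× C (D2) → no; 2× C (D1) → no; 1× N (D1) → no.
That gives 3 matching atoms.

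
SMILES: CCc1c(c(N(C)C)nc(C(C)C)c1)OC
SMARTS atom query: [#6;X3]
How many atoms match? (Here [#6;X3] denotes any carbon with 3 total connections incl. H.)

Check the 16 heavy atoms by environment: 1× n (aromatic, X2) → no; 5× c (aromatic, X3) → match; 8× C (X4) → no; 1× N (X3) → no; 1× O (X2) → no.
That gives 5 matching atoms.

5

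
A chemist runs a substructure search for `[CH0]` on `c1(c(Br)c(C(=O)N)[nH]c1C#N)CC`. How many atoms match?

The query [CH0] means: aliphatic carbon with no attached hydrogen.
Check the 13 heavy atoms by environment: 1× n (aromatic, H1) → no; 4× c (aromatic, H0) → no; 2× C (H0) → match; 1× O (H0) → no; 1× N (H2) → no; 1× N (H0) → no; 1× C (H2) → no; 1× C (H3) → no; 1× Br (H0) → no.
That gives 2 matching atoms.

2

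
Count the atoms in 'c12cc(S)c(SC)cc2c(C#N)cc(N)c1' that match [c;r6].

Check the 16 heavy atoms by environment: 10× c (aromatic, in 6-ring) → match; 2× S (acyclic) → no; 2× C (acyclic) → no; 2× N (acyclic) → no.
That gives 10 matching atoms.

10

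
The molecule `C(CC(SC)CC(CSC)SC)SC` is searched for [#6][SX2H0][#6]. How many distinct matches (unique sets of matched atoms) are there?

4

[#6][SX2H0][#6] is the SMARTS for a thioether: an aliphatic sulfur bridging two carbons with no H on the sulfur.
The molecule carries 4 separate instances of a methylthio ether (-SCH3) meeting every constraint; each maps to a distinct set of atoms, giving 4 matches.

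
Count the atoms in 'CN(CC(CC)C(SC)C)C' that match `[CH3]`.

5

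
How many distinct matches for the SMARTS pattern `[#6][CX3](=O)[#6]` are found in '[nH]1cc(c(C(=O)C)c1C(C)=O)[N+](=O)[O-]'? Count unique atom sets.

2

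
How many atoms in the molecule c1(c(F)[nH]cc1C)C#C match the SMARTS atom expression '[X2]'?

2

Check the 9 heavy atoms by environment: 1× n (aromatic, X3) → no; 4× c (aromatic, X3) → no; 1× F (X1) → no; 1× C (X4) → no; 2× C (X2) → match.
That gives 2 matching atoms.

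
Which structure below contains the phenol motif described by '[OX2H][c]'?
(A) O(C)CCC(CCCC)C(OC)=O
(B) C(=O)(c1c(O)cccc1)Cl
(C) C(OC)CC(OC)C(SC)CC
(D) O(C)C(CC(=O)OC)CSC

B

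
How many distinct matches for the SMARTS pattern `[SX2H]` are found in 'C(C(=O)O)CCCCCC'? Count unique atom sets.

[SX2H] is the SMARTS for a thiol: an aliphatic sulfur with two connections, one being H.
No fragment in the molecule satisfies every constraint, giving 0 matches.

0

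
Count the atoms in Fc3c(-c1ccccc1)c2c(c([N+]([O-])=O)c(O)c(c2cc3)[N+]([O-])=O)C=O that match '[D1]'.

The query [D1] means: atom with exactly one heavy-atom neighbour (degree 1).
Check the 26 heavy atoms by environment: 9× c (aromatic, D3) → no; 7× c (aromatic, D2) → no; 1× C (D2) → no; 4× O (D1) → match; 2× N (charge +1, D3) → no; 2× O (charge -1, D1) → match; 1× F (D1) → match.
Summing the matching environments: 4 + 2 + 1 = 7 matching atoms.

7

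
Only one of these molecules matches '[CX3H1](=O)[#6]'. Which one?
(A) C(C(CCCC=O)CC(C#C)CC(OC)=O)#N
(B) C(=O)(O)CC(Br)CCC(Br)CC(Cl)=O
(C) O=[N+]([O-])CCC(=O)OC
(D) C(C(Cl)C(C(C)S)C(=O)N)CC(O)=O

A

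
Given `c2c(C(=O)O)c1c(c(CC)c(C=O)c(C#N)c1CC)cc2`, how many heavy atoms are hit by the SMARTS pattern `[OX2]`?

1

The query [OX2] means: aliphatic oxygen with two total connections — ether, hydroxyl, or ester single-bond O.
Check the 21 heavy atoms by environment: 10× c (aromatic, X3) → no; 4× C (X4) → no; 2× C (X3) → no; 2× O (X1) → no; 1× C (X2) → no; 1× N (X1) → no; 1× O (X2) → match.
That gives 1 matching atom.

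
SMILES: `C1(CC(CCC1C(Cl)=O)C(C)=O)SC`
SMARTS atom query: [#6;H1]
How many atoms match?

3

The query [#6;H1] means: any carbon bearing exactly one hydrogen.
Check the 14 heavy atoms by environment: 3× C (H1) → match; 3× C (H2) → no; 2× C (H0) → no; 2× O (H0) → no; 1× Cl (H0) → no; 1× S (H0) → no; 2× C (H3) → no.
That gives 3 matching atoms.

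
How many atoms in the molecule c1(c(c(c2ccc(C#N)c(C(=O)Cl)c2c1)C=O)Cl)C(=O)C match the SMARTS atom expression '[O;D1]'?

The query [O;D1] means: aliphatic oxygen bonded to exactly one heavy atom.
Check the 21 heavy atoms by environment: 7× c (aromatic, D3) → no; 3× c (aromatic, D2) → no; 2× Cl (D1) → no; 2× C (D2) → no; 1× N (D1) → no; 3× O (D1) → match; 2× C (D3) → no; 1× C (D1) → no.
That gives 3 matching atoms.

3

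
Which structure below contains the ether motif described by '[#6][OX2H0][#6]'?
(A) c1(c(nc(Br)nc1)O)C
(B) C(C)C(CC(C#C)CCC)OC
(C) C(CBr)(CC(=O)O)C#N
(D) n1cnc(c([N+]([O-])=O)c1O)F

[#6][OX2H0][#6] describes an aliphatic oxygen bridging two carbons with no H on the oxygen (an ether).
(A) has a hydroxyl group (-OH) but the oxygen has H1, not H0 bridging two carbons.
(B) contains a methoxy ether (-OCH3), which satisfies every atom and bond constraint.
(C) has a carboxylic acid group (-C(=O)OH) but the -OH oxygen has H1; the =O is OX1, not OX2.
(D) has a hydroxyl group (-OH) but the oxygen has H1, not H0 bridging two carbons.
So the answer is (B).

B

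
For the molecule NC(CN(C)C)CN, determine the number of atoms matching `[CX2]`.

The query [CX2] means: C with X2: aliphatic carbon with exactly 2 total connections.
Check the 8 heavy atoms by environment: 5× C (X4) → no; 3× N (X3) → no.
No environment satisfies the query, so 0 matching atoms.

0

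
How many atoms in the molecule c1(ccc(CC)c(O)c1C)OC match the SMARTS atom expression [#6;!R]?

4

The query [#6;!R] means: carbon not in any ring.
Check the 12 heavy atoms by environment: 6× c (aromatic, in 6-ring) → no; 2× O (acyclic) → no; 4× C (acyclic) → match.
That gives 4 matching atoms.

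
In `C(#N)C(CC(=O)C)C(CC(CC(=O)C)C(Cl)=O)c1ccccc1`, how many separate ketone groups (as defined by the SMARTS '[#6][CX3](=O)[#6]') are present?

[#6][CX3](=O)[#6] is the SMARTS for a ketone: a carbonyl carbon (no H) flanked by two carbons.
The molecule carries 2 separate instances of an acetyl/ketone group (-C(=O)CH3) meeting every constraint; each maps to a distinct set of atoms, giving 2 matches.

2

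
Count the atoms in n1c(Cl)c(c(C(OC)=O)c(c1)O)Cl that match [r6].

The query [r6] means: r6 matches atoms in a six-membered ring.
Check the 13 heavy atoms by environment: 1× n (aromatic, in 6-ring) → match; 5× c (aromatic, in 6-ring) → match; 2× Cl (acyclic) → no; 2× C (acyclic) → no; 3× O (acyclic) → no.
Summing the matching environments: 1 + 5 = 6 matching atoms.

6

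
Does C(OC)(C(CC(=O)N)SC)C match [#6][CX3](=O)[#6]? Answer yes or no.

No

The pattern [#6][CX3](=O)[#6] describes a carbonyl carbon (no H) flanked by two carbons — a ketone.
The closest candidate here is a primary amide (-C(=O)NH2), but one neighbour of the carbonyl carbon is N, not C. No other fragment satisfies the full query, so there is no match.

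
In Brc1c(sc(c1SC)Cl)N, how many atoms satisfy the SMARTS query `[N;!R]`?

1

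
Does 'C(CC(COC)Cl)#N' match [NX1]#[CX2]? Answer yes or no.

The pattern [NX1]#[CX2] describes a nitrogen triple-bonded to a two-connected carbon — a nitrile.
The molecule carries a nitrile (-C#N), whose atoms satisfy every constraint of the query, so the pattern matches.

Yes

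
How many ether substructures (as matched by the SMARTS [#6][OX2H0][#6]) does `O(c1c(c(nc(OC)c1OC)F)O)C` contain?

[#6][OX2H0][#6] is the SMARTS for an ether: an aliphatic oxygen bridging two carbons with no H on the oxygen.
The molecule carries 3 separate instances of a methoxy ether (-OCH3) meeting every constraint; each maps to a distinct set of atoms, giving 3 matches.

3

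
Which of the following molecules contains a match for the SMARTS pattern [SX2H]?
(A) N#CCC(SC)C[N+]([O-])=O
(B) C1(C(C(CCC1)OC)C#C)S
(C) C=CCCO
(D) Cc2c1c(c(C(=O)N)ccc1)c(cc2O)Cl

[SX2H] describes an aliphatic sulfur with two connections, one being H (a thiol).
(A) has a methylthio ether (-SCH3) but the sulfur has H0 (bonded to two carbons), not H1.
(B) contains a thiol (-SH), which satisfies every atom and bond constraint.
(C) has a hydroxyl group (-OH) but it is an -OH, not an -SH.
(D) has a hydroxyl group (-OH) but it is an -OH, not an -SH.
So the answer is (B).

B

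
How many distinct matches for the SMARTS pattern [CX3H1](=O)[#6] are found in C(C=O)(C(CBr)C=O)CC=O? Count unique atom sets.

3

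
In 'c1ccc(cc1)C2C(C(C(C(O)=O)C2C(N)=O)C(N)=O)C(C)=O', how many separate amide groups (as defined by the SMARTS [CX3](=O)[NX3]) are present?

2

[CX3](=O)[NX3] is the SMARTS for an amide: a carbonyl carbon bonded to a trivalent nitrogen.
The molecule carries 2 separate instances of a primary amide (-C(=O)NH2) meeting every constraint; each maps to a distinct set of atoms, giving 2 matches.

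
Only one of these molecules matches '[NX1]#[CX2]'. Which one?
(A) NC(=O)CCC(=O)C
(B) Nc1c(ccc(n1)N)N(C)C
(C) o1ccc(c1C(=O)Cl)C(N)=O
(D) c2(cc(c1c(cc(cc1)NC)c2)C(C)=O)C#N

[NX1]#[CX2] describes a nitrogen triple-bonded to a two-connected carbon (a nitrile).
(A) has a primary amide (-C(=O)NH2) but the nitrogen is NX3, not NX1.
(B) has a primary amino group (-NH2) but the nitrogen is NX3 (three connections), not NX1 triple-bonded.
(C) has a primary amide (-C(=O)NH2) but the nitrogen is NX3, not NX1.
(D) contains a nitrile (-C#N), which satisfies every atom and bond constraint.
So the answer is (D).

D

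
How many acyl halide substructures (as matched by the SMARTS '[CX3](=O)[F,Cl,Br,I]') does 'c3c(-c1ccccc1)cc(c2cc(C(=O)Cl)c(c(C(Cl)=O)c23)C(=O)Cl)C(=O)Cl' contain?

4

[CX3](=O)[F,Cl,Br,I] is the SMARTS for an acyl halide: a carbonyl carbon bonded to a halogen.
The molecule carries 4 separate instances of an acyl chloride (-C(=O)Cl) meeting every constraint; each maps to a distinct set of atoms, giving 4 matches.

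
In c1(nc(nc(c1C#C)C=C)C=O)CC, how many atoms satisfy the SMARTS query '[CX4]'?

2

The query [CX4] means: C with X4: aliphatic carbon with exactly 4 total connections (bonds + H).
Check the 14 heavy atoms by environment: 2× n (aromatic, X2) → no; 4× c (aromatic, X3) → no; 2× C (X4) → match; 3× C (X3) → no; 2× C (X2) → no; 1× O (X1) → no.
That gives 2 matching atoms.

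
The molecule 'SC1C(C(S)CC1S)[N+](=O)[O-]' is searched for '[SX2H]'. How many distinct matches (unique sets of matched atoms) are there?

3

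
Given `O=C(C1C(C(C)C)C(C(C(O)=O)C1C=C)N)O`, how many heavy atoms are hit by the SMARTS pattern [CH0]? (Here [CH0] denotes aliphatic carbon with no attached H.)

2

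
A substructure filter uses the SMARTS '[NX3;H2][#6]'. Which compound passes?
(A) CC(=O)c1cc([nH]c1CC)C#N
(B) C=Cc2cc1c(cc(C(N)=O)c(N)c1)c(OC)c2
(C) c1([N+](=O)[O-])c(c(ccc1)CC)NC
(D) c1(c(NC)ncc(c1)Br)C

B

[NX3;H2][#6] describes a trivalent nitrogen with two H attached to carbon (a primary amine).
(A) has a nitrile (-C#N) but the nitrogen is NX1 (triple-bonded), not NX3 with two H.
(B) contains a primary amino group (-NH2), which satisfies every atom and bond constraint.
(C) has an N-methylamino group (-NHCH3) but the nitrogen bears two carbons and only one H (H1), not H2.
(D) has an N-methylamino group (-NHCH3) but the nitrogen bears two carbons and only one H (H1), not H2.
So the answer is (B).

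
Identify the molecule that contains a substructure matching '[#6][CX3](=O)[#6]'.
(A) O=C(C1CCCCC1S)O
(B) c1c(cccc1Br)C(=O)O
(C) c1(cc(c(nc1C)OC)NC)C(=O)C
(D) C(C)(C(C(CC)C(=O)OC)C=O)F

[#6][CX3](=O)[#6] describes a carbonyl carbon (no H) flanked by two carbons (a ketone).
(A) has a carboxylic acid group (-C(=O)OH) but one neighbour of the carbonyl carbon is O, not C.
(B) has a carboxylic acid group (-C(=O)OH) but one neighbour of the carbonyl carbon is O, not C.
(C) contains an acetyl/ketone group (-C(=O)CH3), which satisfies every atom and bond constraint.
(D) has a methyl-ester group (-C(=O)OCH3) but one neighbour of the carbonyl carbon is O, not C.
So the answer is (C).

C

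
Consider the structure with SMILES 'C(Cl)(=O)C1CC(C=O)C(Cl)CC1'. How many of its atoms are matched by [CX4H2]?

3

The query [CX4H2] means: sp3 carbon (X4) with exactly two hydrogens.
Check the 12 heavy atoms by environment: 3× C (H2, X4) → match; 3× C (H1, X4) → no; 2× Cl (H0, X1) → no; 1× C (H1, X3) → no; 2× O (H0, X1) → no; 1× C (H0, X3) → no.
That gives 3 matching atoms.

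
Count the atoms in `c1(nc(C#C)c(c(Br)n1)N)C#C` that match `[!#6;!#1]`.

4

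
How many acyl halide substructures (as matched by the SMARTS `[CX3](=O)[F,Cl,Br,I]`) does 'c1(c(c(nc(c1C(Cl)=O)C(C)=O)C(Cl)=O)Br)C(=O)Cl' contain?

3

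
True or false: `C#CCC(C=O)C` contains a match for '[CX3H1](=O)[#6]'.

The pattern [CX3H1](=O)[#6] describes an sp2 carbon with one H, double-bonded to O and single-bonded to carbon — an aldehyde.
The molecule carries an aldehyde (-CHO), whose atoms satisfy every constraint of the query, so the pattern matches.

True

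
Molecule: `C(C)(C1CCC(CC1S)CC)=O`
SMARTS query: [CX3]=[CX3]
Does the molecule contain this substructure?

No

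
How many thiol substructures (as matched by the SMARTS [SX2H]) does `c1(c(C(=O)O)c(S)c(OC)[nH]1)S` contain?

2

[SX2H] is the SMARTS for a thiol: an aliphatic sulfur with two connections, one being H.
The molecule carries 2 separate instances of a thiol (-SH) meeting every constraint; each maps to a distinct set of atoms, giving 2 matches.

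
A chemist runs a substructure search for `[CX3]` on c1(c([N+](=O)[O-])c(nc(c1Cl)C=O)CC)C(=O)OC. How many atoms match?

2

Check the 18 heavy atoms by environment: 1× n (aromatic, X2) → no; 5× c (aromatic, X3) → no; 3× C (X4) → no; 1× N (charge +1, X3) → no; 1× O (charge -1, X1) → no; 3× O (X1) → no; 2× C (X3) → match; 1× O (X2) → no; 1× Cl (X1) → no.
That gives 2 matching atoms.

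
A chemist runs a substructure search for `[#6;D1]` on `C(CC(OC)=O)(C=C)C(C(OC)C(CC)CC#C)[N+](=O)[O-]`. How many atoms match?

5

The query [#6;D1] means: carbon bonded to exactly one heavy atom.
Check the 21 heavy atoms by environment: 5× C (D2) → no; 5× C (D3) → no; 5× C (D1) → match; 1× N (charge +1, D3) → no; 1× O (charge -1, D1) → no; 2× O (D1) → no; 2× O (D2) → no.
That gives 5 matching atoms.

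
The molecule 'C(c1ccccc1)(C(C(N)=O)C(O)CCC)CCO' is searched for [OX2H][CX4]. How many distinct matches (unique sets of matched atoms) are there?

[OX2H][CX4] is the SMARTS for an aliphatic alcohol: a hydroxyl oxygen bound to an sp3 (X4) carbon.
The molecule carries 2 separate instances of a hydroxyl group (-OH) meeting every constraint; each maps to a distinct set of atoms, giving 2 matches.

2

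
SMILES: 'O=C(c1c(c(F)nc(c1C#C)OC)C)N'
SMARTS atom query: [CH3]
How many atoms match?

2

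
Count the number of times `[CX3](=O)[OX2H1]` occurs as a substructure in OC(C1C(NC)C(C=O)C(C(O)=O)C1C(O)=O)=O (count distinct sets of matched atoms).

3

[CX3](=O)[OX2H1] is the SMARTS for a carboxylic acid: an sp2 carbon double-bonded to O and single-bonded to an -OH oxygen.
The molecule carries 3 separate instances of a carboxylic acid group (-C(=O)OH) meeting every constraint; each maps to a distinct set of atoms, giving 3 matches.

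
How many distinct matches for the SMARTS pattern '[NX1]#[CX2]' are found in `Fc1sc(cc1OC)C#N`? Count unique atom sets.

1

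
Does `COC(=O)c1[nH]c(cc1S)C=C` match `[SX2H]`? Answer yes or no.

Yes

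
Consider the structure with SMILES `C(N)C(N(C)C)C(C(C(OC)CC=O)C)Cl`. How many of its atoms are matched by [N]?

2

Check the 16 heavy atoms by environment: 11× C → no; 1× Cl → no; 2× O → no; 2× N → match.
That gives 2 matching atoms.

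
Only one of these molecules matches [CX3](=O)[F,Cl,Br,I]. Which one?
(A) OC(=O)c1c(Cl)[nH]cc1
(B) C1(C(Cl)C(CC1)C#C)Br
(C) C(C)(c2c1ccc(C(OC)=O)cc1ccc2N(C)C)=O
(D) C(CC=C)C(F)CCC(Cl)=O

D

[CX3](=O)[F,Cl,Br,I] describes a carbonyl carbon bonded to a halogen (an acyl halide).
(A) has a chloro substituent but the Cl is not on a carbonyl carbon.
(B) has a chloro substituent but the Cl is not on a carbonyl carbon.
(C) has a methyl-ester group (-C(=O)OCH3) but the carbonyl is bonded to -O-C, not to a halogen.
(D) contains an acyl chloride (-C(=O)Cl), which satisfies every atom and bond constraint.
So the answer is (D).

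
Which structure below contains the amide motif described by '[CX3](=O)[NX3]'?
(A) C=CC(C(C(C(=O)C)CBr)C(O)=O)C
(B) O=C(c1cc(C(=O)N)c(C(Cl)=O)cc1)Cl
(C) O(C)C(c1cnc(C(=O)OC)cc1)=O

B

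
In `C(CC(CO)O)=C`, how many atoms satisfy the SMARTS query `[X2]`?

2

The query [X2] means: any atom with exactly two total connections (bonds + H).
Check the 7 heavy atoms by environment: 3× C (X4) → no; 2× O (X2) → match; 2× C (X3) → no.
That gives 2 matching atoms.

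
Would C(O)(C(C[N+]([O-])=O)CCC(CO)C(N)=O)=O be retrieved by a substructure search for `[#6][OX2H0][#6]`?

No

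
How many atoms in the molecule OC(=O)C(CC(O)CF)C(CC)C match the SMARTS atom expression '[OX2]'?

2

Check the 13 heavy atoms by environment: 8× C (X4) → no; 1× F (X1) → no; 2× O (X2) → match; 1× C (X3) → no; 1× O (X1) → no.
That gives 2 matching atoms.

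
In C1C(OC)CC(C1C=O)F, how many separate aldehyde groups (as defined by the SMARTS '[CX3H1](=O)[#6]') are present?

[CX3H1](=O)[#6] is the SMARTS for an aldehyde: an sp2 carbon with one H, double-bonded to O and single-bonded to carbon.
Exactly one fragment in the molecule meets all constraints, giving 1 match.

1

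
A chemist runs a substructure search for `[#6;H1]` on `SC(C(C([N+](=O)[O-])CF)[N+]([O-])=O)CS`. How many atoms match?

3

Check the 14 heavy atoms by environment: 2× C (H2) → no; 3× C (H1) → match; 1× F (H0) → no; 2× S (H1) → no; 2× N (charge +1, H0) → no; 2× O (charge -1, H0) → no; 2× O (H0) → no.
That gives 3 matching atoms.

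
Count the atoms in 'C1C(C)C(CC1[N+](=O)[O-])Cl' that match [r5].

5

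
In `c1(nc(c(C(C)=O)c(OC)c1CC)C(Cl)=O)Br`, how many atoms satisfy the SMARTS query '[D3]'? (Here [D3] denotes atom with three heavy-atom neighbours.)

The query [D3] means: atom with exactly three heavy-atom neighbours.
Check the 17 heavy atoms by environment: 1× n (aromatic, D2) → no; 5× c (aromatic, D3) → match; 1× Br (D1) → no; 2× C (D3) → match; 2× O (D1) → no; 3× C (D1) → no; 1× O (D2) → no; 1× C (D2) → no; 1× Cl (D1) → no.
Summing the matching environments: 5 + 2 = 7 matching atoms.

7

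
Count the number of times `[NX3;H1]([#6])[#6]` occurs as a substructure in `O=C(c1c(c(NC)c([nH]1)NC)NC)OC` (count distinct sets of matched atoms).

3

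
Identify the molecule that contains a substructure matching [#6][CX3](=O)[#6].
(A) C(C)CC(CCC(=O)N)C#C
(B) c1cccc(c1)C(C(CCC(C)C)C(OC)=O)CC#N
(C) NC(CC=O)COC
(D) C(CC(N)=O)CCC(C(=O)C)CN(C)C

[#6][CX3](=O)[#6] describes a carbonyl carbon (no H) flanked by two carbons (a ketone).
(A) has a primary amide (-C(=O)NH2) but one neighbour of the carbonyl carbon is N, not C.
(B) has a methyl-ester group (-C(=O)OCH3) but one neighbour of the carbonyl carbon is O, not C.
(C) has an aldehyde (-CHO) but the carbonyl carbon has H1, so it is not flanked by two carbons.
(D) contains an acetyl/ketone group (-C(=O)CH3), which satisfies every atom and bond constraint.
So the answer is (D).

D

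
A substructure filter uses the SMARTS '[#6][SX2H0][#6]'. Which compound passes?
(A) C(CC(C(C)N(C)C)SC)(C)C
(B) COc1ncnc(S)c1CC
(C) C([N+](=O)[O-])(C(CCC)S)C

[#6][SX2H0][#6] describes an aliphatic sulfur bridging two carbons with no H on the sulfur (a thioether).
(A) contains a methylthio ether (-SCH3), which satisfies every atom and bond constraint.
(B) has a thiol (-SH) but the sulfur has H1, not H0 bridging two carbons.
(C) has a thiol (-SH) but the sulfur has H1, not H0 bridging two carbons.
So the answer is (A).

A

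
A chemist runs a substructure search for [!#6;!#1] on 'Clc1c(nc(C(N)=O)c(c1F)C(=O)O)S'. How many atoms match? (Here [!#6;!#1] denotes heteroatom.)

8

The query [!#6;!#1] means: not carbon and not hydrogen — any heteroatom.
Check the 15 heavy atoms by environment: 1× n (aromatic) → match; 5× c (aromatic) → no; 1× F → match; 2× C → no; 3× O → match; 1× N → match; 1× S → match; 1× Cl → match.
Summing the matching environments: 1 + 1 + 3 + 1 + 1 + 1 = 8 matching atoms.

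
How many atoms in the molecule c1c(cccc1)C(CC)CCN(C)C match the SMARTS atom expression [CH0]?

0

The query [CH0] means: aliphatic carbon with no attached hydrogen.
Check the 14 heavy atoms by environment: 3× C (H2) → no; 1× C (H1) → no; 3× C (H3) → no; 1× N (H0) → no; 1× c (aromatic, H0) → no; 5× c (aromatic, H1) → no.
No environment satisfies the query, so 0 matching atoms.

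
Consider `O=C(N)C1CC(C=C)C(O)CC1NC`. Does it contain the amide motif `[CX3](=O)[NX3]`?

The pattern [CX3](=O)[NX3] describes a carbonyl carbon bonded to a trivalent nitrogen — an amide.
The molecule carries a primary amide (-C(=O)NH2), whose atoms satisfy every constraint of the query, so the pattern matches.

Yes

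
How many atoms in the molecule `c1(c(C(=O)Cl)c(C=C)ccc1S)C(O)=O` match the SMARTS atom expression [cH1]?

Check the 15 heavy atoms by environment: 2× c (aromatic, H1) → match; 4× c (aromatic, H0) → no; 2× C (H0) → no; 2× O (H0) → no; 1× Cl (H0) → no; 1× O (H1) → no; 1× C (H1) → no; 1× C (H2) → no; 1× S (H1) → no.
That gives 2 matching atoms.

2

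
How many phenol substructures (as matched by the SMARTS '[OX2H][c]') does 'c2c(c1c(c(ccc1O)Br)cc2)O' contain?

2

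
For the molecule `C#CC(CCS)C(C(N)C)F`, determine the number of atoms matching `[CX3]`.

0

Check the 11 heavy atoms by environment: 6× C (X4) → no; 2× C (X2) → no; 1× S (X2) → no; 1× N (X3) → no; 1× F (X1) → no.
No environment satisfies the query, so 0 matching atoms.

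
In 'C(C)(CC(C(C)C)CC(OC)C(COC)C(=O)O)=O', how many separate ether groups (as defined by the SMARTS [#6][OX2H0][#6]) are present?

[#6][OX2H0][#6] is the SMARTS for an ether: an aliphatic oxygen bridging two carbons with no H on the oxygen.
The molecule carries 2 separate instances of a methoxy ether (-OCH3) meeting every constraint; each maps to a distinct set of atoms, giving 2 matches.

2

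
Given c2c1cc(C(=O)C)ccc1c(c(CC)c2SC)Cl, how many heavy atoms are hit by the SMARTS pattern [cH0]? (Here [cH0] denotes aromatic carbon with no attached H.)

6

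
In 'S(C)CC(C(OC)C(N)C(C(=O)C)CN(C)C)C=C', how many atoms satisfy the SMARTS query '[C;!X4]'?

3

The query [C;!X4] means: aliphatic carbon that does not have four total connections.
Check the 19 heavy atoms by environment: 11× C (X4) → no; 3× C (X3) → match; 2× N (X3) → no; 1× S (X2) → no; 1× O (X1) → no; 1× O (X2) → no.
That gives 3 matching atoms.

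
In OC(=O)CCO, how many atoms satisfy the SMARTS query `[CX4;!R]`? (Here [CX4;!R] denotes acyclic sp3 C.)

2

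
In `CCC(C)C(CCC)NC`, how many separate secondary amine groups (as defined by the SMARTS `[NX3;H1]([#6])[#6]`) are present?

[NX3;H1]([#6])[#6] is the SMARTS for a secondary amine: a trivalent nitrogen with one H, bonded to two carbons.
Exactly one fragment in the molecule meets all constraints, giving 1 match.

1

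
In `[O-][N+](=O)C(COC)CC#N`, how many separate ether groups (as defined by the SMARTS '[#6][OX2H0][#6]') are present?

[#6][OX2H0][#6] is the SMARTS for an ether: an aliphatic oxygen bridging two carbons with no H on the oxygen.
Exactly one fragment in the molecule meets all constraints, giving 1 match.

1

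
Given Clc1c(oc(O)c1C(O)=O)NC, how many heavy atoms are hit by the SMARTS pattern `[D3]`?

5

The query [D3] means: atom with exactly three heavy-atom neighbours.
Check the 12 heavy atoms by environment: 1× o (aromatic, D2) → no; 4× c (aromatic, D3) → match; 1× C (D3) → match; 3× O (D1) → no; 1× N (D2) → no; 1× C (D1) → no; 1× Cl (D1) → no.
Summing the matching environments: 4 + 1 = 5 matching atoms.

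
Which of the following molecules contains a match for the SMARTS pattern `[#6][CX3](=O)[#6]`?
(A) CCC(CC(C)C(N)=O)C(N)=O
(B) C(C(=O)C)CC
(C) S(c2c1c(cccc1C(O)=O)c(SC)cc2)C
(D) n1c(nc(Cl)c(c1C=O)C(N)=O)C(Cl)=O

B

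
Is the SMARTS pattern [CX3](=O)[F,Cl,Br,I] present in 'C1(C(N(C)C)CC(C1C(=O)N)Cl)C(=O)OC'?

No

The pattern [CX3](=O)[F,Cl,Br,I] describes a carbonyl carbon bonded to a halogen — an acyl halide.
The closest candidate here is a chloro substituent, but the Cl is not on a carbonyl carbon. No other fragment satisfies the full query, so there is no match.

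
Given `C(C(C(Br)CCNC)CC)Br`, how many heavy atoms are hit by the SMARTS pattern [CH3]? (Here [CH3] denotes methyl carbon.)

2

The query [CH3] means: aliphatic carbon with exactly three hydrogens.
Check the 11 heavy atoms by environment: 4× C (H2) → no; 2× C (H1) → no; 1× N (H1) → no; 2× C (H3) → match; 2× Br (H0) → no.
That gives 2 matching atoms.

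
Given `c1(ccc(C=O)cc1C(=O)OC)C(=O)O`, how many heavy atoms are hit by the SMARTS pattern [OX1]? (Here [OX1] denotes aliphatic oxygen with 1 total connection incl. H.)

The query [OX1] means: aliphatic oxygen with one total connection — typically a carbonyl =O or an oxide.
Check the 15 heavy atoms by environment: 6× c (aromatic, X3) → no; 3× C (X3) → no; 3× O (X1) → match; 2× O (X2) → no; 1× C (X4) → no.
That gives 3 matching atoms.

3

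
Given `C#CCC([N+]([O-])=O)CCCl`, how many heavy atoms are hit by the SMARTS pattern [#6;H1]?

Check the 10 heavy atoms by environment: 3× C (H2) → no; 2× C (H1) → match; 1× Cl (H0) → no; 1× C (H0) → no; 1× N (charge +1, H0) → no; 1× O (charge -1, H0) → no; 1× O (H0) → no.
That gives 2 matching atoms.

2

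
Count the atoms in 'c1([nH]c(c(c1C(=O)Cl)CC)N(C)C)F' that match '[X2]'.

0

Check the 14 heavy atoms by environment: 1× n (aromatic, X3) → no; 4× c (aromatic, X3) → no; 4× C (X4) → no; 1× N (X3) → no; 1× C (X3) → no; 1× O (X1) → no; 1× Cl (X1) → no; 1× F (X1) → no.
No environment satisfies the query, so 0 matching atoms.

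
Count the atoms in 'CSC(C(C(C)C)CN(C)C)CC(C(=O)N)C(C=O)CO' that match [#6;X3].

2

The query [#6;X3] means: any carbon (aromatic or not) with three total connections.
Check the 21 heavy atoms by environment: 13× C (X4) → no; 2× C (X3) → match; 2× O (X1) → no; 2× N (X3) → no; 1× S (X2) → no; 1× O (X2) → no.
That gives 2 matching atoms.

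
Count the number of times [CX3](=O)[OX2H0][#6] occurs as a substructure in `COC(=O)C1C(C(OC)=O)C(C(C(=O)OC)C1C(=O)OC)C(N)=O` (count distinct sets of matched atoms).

[CX3](=O)[OX2H0][#6] is the SMARTS for an ester: a carbonyl carbon bonded to an oxygen that is itself bonded to carbon (no H on that O).
The molecule carries 4 separate instances of a methyl-ester group (-C(=O)OCH3) meeting every constraint; each maps to a distinct set of atoms, giving 4 matches.

4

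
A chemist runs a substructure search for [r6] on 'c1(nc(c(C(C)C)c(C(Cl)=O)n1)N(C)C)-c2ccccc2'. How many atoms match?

12

The query [r6] means: r6 matches atoms in a six-membered ring.
Check the 21 heavy atoms by environment: 2× n (aromatic, in 6-ring) → match; 10× c (aromatic, in 6-ring) → match; 1× N (acyclic) → no; 6× C (acyclic) → no; 1× O (acyclic) → no; 1× Cl (acyclic) → no.
Summing the matching environments: 2 + 10 = 12 matching atoms.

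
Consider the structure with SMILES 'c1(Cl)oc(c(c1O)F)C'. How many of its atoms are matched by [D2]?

1

The query [D2] means: atom with exactly two heavy-atom neighbours.
Check the 9 heavy atoms by environment: 1× o (aromatic, D2) → match; 4× c (aromatic, D3) → no; 1× F (D1) → no; 1× C (D1) → no; 1× Cl (D1) → no; 1× O (D1) → no.
That gives 1 matching atom.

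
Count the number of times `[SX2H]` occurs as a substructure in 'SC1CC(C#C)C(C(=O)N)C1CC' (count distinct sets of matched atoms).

1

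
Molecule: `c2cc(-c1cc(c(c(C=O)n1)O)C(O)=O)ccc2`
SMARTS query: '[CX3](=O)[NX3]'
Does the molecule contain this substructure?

No

The pattern [CX3](=O)[NX3] describes a carbonyl carbon bonded to a trivalent nitrogen — an amide.
The closest candidate here is a carboxylic acid group (-C(=O)OH), but the carbonyl is bonded to O, not to an NX3 nitrogen. No other fragment satisfies the full query, so there is no match.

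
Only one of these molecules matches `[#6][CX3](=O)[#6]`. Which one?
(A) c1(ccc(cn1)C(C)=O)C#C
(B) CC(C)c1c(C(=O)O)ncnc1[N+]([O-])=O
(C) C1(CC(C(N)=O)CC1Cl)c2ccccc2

A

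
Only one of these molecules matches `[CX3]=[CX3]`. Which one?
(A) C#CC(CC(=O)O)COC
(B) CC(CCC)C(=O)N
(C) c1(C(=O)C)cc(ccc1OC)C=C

C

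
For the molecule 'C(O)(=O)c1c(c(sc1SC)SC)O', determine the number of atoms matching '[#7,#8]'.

The query [#7,#8] means: nitrogen or oxygen (comma = OR).
Check the 13 heavy atoms by environment: 1× s (aromatic) → no; 4× c (aromatic) → no; 3× C → no; 3× O → match; 2× S → no.
That gives 3 matching atoms.

3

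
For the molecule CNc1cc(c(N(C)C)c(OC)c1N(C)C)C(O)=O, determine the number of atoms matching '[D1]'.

8

The query [D1] means: atom with exactly one heavy-atom neighbour (degree 1).
Check the 19 heavy atoms by environment: 1× c (aromatic, D2) → no; 5× c (aromatic, D3) → no; 1× N (D2) → no; 6× C (D1) → match; 1× O (D2) → no; 2× N (D3) → no; 1× C (D3) → no; 2× O (D1) → match.
Summing the matching environments: 6 + 2 = 8 matching atoms.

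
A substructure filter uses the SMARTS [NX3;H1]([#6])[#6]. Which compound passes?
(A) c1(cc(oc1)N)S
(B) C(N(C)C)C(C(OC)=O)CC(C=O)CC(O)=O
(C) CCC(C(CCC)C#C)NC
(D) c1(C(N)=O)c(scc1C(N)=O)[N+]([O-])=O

C

[NX3;H1]([#6])[#6] describes a trivalent nitrogen with one H, bonded to two carbons (a secondary amine).
(A) has a primary amino group (-NH2) but the nitrogen has H2 and only one carbon neighbour.
(B) has a dimethylamino group (-N(CH3)2) but the nitrogen has H0, not H1.
(C) contains an N-methylamino group (-NHCH3), which satisfies every atom and bond constraint.
(D) has a primary amide (-C(=O)NH2) but the -C(=O)NH2 nitrogen has H2, not H1.
So the answer is (C).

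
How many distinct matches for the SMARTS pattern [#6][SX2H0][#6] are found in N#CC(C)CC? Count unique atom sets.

[#6][SX2H0][#6] is the SMARTS for a thioether: an aliphatic sulfur bridging two carbons with no H on the sulfur.
No fragment in the molecule satisfies every constraint, giving 0 matches.

0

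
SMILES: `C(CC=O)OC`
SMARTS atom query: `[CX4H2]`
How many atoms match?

2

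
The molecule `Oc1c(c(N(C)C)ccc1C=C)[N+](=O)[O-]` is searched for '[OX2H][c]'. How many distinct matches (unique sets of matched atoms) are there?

1

[OX2H][c] is the SMARTS for a phenol: a hydroxyl oxygen attached to an aromatic carbon.
Exactly one fragment in the molecule meets all constraints, giving 1 match.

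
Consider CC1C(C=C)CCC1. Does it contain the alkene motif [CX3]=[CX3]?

Yes

The pattern [CX3]=[CX3] describes a non-aromatic C=C double bond between two sp2 carbons — an alkene.
The molecule carries a vinyl group (-CH=CH2), whose atoms satisfy every constraint of the query, so the pattern matches.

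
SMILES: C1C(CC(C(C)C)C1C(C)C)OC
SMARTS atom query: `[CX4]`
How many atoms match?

12

The query [CX4] means: C with X4: aliphatic carbon with exactly 4 total connections (bonds + H).
Check the 13 heavy atoms by environment: 12× C (X4) → match; 1× O (X2) → no.
That gives 12 matching atoms.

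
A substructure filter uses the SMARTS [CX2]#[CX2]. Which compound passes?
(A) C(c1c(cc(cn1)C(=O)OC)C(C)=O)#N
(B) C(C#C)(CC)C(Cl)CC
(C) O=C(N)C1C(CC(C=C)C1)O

B

[CX2]#[CX2] describes a carbon-carbon triple bond (an alkyne).
(A) has a nitrile (-C#N) but the triple bond is C#N, not C#C.
(B) contains an ethynyl group (-C#CH), which satisfies every atom and bond constraint.
(C) has a vinyl group (-CH=CH2) but the C=C is a double bond; both carbons are CX3, not CX2.
So the answer is (B).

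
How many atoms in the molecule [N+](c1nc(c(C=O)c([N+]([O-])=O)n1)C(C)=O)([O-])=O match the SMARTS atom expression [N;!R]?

2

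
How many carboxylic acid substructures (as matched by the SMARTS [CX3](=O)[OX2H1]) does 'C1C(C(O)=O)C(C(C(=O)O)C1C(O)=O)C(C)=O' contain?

3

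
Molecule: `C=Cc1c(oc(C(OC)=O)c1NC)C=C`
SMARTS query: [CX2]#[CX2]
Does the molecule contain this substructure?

No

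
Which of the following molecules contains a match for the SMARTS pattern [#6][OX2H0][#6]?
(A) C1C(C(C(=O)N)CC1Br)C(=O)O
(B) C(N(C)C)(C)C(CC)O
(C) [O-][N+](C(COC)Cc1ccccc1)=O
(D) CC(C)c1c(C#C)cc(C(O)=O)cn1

C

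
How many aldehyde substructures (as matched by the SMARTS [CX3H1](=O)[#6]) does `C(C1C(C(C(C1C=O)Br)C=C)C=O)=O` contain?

[CX3H1](=O)[#6] is the SMARTS for an aldehyde: an sp2 carbon with one H, double-bonded to O and single-bonded to carbon.
The molecule carries 3 separate instances of an aldehyde (-CHO) meeting every constraint; each maps to a distinct set of atoms, giving 3 matches.

3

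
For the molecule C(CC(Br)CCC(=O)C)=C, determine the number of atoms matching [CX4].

5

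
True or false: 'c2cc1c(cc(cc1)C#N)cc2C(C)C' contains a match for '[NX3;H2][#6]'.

The pattern [NX3;H2][#6] describes a trivalent nitrogen with two H attached to carbon — a primary amine.
The closest candidate here is a nitrile (-C#N), but the nitrogen is NX1 (triple-bonded), not NX3 with two H. No other fragment satisfies the full query, so there is no match.

False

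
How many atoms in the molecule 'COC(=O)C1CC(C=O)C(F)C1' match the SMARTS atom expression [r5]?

5

Check the 12 heavy atoms by environment: 5× C (in 5-ring) → match; 1× F (acyclic) → no; 3× C (acyclic) → no; 3× O (acyclic) → no.
That gives 5 matching atoms.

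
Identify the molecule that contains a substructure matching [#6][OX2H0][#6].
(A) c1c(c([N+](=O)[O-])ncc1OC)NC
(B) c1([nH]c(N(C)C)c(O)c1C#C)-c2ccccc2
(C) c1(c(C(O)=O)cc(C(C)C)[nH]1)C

A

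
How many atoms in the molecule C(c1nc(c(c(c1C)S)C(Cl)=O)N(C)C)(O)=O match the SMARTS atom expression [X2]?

3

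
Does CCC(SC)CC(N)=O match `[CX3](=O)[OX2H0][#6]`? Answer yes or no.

No

The pattern [CX3](=O)[OX2H0][#6] describes a carbonyl carbon bonded to an oxygen that is itself bonded to carbon (no H on that O) — an ester.
The closest candidate here is a primary amide (-C(=O)NH2), but the carbonyl is bonded to N, not to an O-C linkage. No other fragment satisfies the full query, so there is no match.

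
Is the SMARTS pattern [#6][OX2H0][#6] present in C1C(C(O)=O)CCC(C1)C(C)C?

The pattern [#6][OX2H0][#6] describes an aliphatic oxygen bridging two carbons with no H on the oxygen — an ether.
The closest candidate here is a carboxylic acid group (-C(=O)OH), but the -OH oxygen has H1; the =O is OX1, not OX2. No other fragment satisfies the full query, so there is no match.

No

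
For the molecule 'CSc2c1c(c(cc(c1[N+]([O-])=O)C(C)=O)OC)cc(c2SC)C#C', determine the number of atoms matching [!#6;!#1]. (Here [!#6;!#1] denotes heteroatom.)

7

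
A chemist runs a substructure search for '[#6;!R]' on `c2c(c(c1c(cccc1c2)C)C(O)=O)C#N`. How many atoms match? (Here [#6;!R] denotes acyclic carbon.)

3

Check the 16 heavy atoms by environment: 10× c (aromatic, in 6-ring) → no; 3× C (acyclic) → match; 2× O (acyclic) → no; 1× N (acyclic) → no.
That gives 3 matching atoms.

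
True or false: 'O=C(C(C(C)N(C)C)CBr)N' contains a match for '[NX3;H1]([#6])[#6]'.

The pattern [NX3;H1]([#6])[#6] describes a trivalent nitrogen with one H, bonded to two carbons — a secondary amine.
The closest candidate here is a primary amide (-C(=O)NH2), but the -C(=O)NH2 nitrogen has H2, not H1. No other fragment satisfies the full query, so there is no match.

False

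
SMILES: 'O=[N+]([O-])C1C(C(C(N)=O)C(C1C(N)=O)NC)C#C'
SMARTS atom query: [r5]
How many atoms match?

5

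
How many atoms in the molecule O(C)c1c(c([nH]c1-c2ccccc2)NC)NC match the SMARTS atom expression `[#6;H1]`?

Check the 17 heavy atoms by environment: 1× n (aromatic, H1) → no; 5× c (aromatic, H0) → no; 1× O (H0) → no; 3× C (H3) → no; 2× N (H1) → no; 5× c (aromatic, H1) → match.
That gives 5 matching atoms.

5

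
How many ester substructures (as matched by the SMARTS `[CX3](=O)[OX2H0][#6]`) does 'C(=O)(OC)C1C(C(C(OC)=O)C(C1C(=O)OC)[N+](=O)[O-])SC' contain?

3

[CX3](=O)[OX2H0][#6] is the SMARTS for an ester: a carbonyl carbon bonded to an oxygen that is itself bonded to carbon (no H on that O).
The molecule carries 3 separate instances of a methyl-ester group (-C(=O)OCH3) meeting every constraint; each maps to a distinct set of atoms, giving 3 matches.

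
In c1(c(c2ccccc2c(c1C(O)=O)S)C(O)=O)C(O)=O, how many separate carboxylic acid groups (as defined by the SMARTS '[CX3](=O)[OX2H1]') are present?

[CX3](=O)[OX2H1] is the SMARTS for a carboxylic acid: an sp2 carbon double-bonded to O and single-bonded to an -OH oxygen.
The molecule carries 3 separate instances of a carboxylic acid group (-C(=O)OH) meeting every constraint; each maps to a distinct set of atoms, giving 3 matches.

3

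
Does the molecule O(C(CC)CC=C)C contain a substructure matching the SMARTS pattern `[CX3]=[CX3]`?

Yes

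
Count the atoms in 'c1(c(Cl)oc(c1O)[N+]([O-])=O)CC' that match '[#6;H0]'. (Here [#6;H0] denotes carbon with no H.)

4

The query [#6;H0] means: any carbon with no attached hydrogen.
Check the 12 heavy atoms by environment: 1× o (aromatic, H0) → no; 4× c (aromatic, H0) → match; 1× C (H2) → no; 1× C (H3) → no; 1× Cl (H0) → no; 1× O (H1) → no; 1× N (charge +1, H0) → no; 1× O (charge -1, H0) → no; 1× O (H0) → no.
That gives 4 matching atoms.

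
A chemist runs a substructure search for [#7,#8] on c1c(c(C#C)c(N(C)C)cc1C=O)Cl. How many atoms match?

The query [#7,#8] means: nitrogen or oxygen (comma = OR).
Check the 14 heavy atoms by environment: 6× c (aromatic) → no; 1× N → match; 5× C → no; 1× O → match; 1× Cl → no.
Summing the matching environments: 1 + 1 = 2 matching atoms.

2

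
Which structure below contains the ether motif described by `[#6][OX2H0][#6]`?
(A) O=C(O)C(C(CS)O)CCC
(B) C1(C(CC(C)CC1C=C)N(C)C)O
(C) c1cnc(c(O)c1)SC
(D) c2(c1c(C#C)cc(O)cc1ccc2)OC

[#6][OX2H0][#6] describes an aliphatic oxygen bridging two carbons with no H on the oxygen (an ether).
(A) has a hydroxyl group (-OH) but the oxygen has H1, not H0 bridging two carbons.
(B) has a hydroxyl group (-OH) but the oxygen has H1, not H0 bridging two carbons.
(C) has a hydroxyl group (-OH) but the oxygen has H1, not H0 bridging two carbons.
(D) contains a methoxy ether (-OCH3), which satisfies every atom and bond constraint.
So the answer is (D).

D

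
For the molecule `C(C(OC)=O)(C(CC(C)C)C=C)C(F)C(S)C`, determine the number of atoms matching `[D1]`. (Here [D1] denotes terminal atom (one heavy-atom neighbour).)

The query [D1] means: atom with exactly one heavy-atom neighbour (degree 1).
Check the 17 heavy atoms by environment: 2× C (D2) → no; 6× C (D3) → no; 5× C (D1) → match; 1× F (D1) → match; 1× S (D1) → match; 1× O (D1) → match; 1× O (D2) → no.
Summing the matching environments: 5 + 1 + 1 + 1 = 8 matching atoms.

8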